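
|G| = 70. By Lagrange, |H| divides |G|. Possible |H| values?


Lagrange's theorem: |H| divides |G|
|G| = 70
Divisors of 70: 1, 2, 5, 7, 10, 14, 35, 70

Possible subgroup orders: {1, 2, 5, 7, 10, 14, 35, 70}


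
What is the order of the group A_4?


|A_n| = n!/2 (even permutations)
|A_4| = 4!/2 = 24/2 = 12

|A_4| = 12


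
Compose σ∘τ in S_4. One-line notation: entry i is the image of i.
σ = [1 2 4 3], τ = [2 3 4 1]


σ∘τ: apply τ first, then σ
1 →τ 2 →σ 2
2 →τ 3 →σ 4
3 →τ 4 →σ 3
4 →τ 1 →σ 1

σ∘τ = [2 4 3 1]


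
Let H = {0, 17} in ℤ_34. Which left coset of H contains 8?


8 + H = {8 + h (mod 34) : h ∈ H}
8+0=8, 8+17=25

8 + H = {8, 25}


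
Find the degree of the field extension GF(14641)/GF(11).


GF(14641) = GF(11^4), so the extension degree is 4

[GF(14641)/GF(11)] = 4


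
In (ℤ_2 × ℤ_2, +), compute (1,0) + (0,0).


Operation: componentwise addition mod (2, 2)
(1,0) + (0,0) = ((a₁+b₁) mod 2, (a₂+b₂) mod 2) with a = (1,0), b = (0,0)

(1,0) + (0,0) = (1,0)


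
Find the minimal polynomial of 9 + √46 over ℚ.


Let α = 9 + √46. Then α - 9 = √46, so (α - 9)² = 46, giving α² - 18α + 35 = 0. Degree 2 and α ∉ ℚ, so this is the minimal polynomial.

Minimal polynomial: x² - 18x + 35


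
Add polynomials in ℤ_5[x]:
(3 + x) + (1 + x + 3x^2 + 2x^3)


Add coefficients mod 5:
x^0: 3 + 1 = 4 (mod 5)
x^1: 1 + 1 = 2 (mod 5)
x^2: 0 + 3 = 3 (mod 5)
x^3: 0 + 2 = 2 (mod 5)
Result: 4 + 2x + 3x^2 + 2x^3

f + g = 4 + 2x + 3x^2 + 2x^3


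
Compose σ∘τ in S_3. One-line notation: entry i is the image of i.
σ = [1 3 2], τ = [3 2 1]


σ∘τ: apply τ first, then σ
1 →τ 3 →σ 2
2 →τ 2 →σ 3
3 →τ 1 →σ 1

σ∘τ = [2 3 1]


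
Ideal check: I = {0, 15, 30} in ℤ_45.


Check ideal conditions for I = {0, 15, 30} in ℤ_45:
(1) I is an additive subgroup? Yes
(2) For r ∈ ℤ_45 and a ∈ I: r·a ∈ I? Yes

Yes, I is an ideal of ℤ_45


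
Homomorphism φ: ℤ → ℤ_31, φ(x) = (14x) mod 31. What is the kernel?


Kernel = preimage of identity
ker(φ) = {x ∈ ℤ : 14x ≡ 0 (mod 31)}. gcd(14,31) = 1, so 14x ≡ 0 (mod 31) ⟺ x ≡ 0 (mod 31/1 = 31). Hence ker(φ) = 31ℤ

ker(φ) = 31ℤ


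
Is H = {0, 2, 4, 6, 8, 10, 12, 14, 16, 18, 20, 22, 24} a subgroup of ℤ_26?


Subgroup test for H = {0, 2, 4, 6, 8, 10, 12, 14, 16, 18, 20, 22, 24} in (ℤ_26, +):
(1) 0 ∈ H? Yes
(2) Closure: for all a,b ∈ H, (a+b) mod 26 ∈ H? Yes
(3) Inverses: for all a ∈ H, -a mod 26 ∈ H? Yes

Yes, H is a subgroup of ℤ_26


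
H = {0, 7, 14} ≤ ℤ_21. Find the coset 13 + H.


13 + H = {13 + h (mod 21) : h ∈ H}
13+0=13, 13+7=20, 13+14=6
13 + H = {6, 13, 20} = 6 + H

13 + H = {6, 13, 20}


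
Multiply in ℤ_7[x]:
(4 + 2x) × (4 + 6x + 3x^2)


Expand and collect like terms; reduce coefficients mod 7:
x^0: 4·4 = 16 ≡ 2 (mod 7)
x^1: 4·6 + 2·4 = 32 ≡ 4 (mod 7)
x^2: 4·3 + 2·6 = 24 ≡ 3 (mod 7)
x^3: 2·3 = 6 ≡ 6 (mod 7)
Result: 2 + 4x + 3x^2 + 6x^3

f · g = 2 + 4x + 3x^2 + 6x^3


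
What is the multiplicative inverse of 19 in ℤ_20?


Use the extended Euclidean algorithm to write 1 = 19·s + 20·t; then s mod 20 is the inverse.
Euclidean algorithm:
  19 = 0·20 + 19
  20 = 1·19 + 1
  19 = 19·1 + 0
gcd(19,20) = 1
Back-substitution gives: 19·(-1) + 20·(1) = 1
So 19⁻¹ ≡ -1 ≡ 19 (mod 20)
Check: 19 × 19 = 361 ≡ 1 (mod 20) ✓

19⁻¹ ≡ 19 (mod 20)


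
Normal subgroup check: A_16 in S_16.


H = A_16 in S_16
A_16 has index 2 in S_16, and every subgroup of index 2 is normal

Yes, normal subgroup


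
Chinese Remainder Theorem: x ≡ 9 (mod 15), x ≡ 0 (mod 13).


m₁ = 15, m₂ = 13, gcd = 1, so CRT applies. M = m₁·m₂ = 195
Let M₁ = M/m₁ = 13, M₂ = M/m₂ = 15
Find y₁ ≡ M₁⁻¹ (mod m₁): 13⁻¹ ≡ 7 (mod 15)
Find y₂ ≡ M₂⁻¹ (mod m₂): 15⁻¹ ≡ 7 (mod 13)
x = a₁·M₁·y₁ + a₂·M₂·y₂ = 9·13·7 + 0·15·7 = 819
Reduce mod 195: x ≡ 39
Check: 39 mod 15 = 9 ✓, 39 mod 13 = 0 ✓

x ≡ 39 (mod 195)


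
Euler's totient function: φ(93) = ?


Factor n: 93 = 3 × 31
φ(n) = n · ∏(1 - 1/p) over distinct primes p | n
φ(93) = 93 · (1 - 1/3) · (1 - 1/31) = 60

φ(93) = 60


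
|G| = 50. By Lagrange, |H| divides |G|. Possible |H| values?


Lagrange's theorem: |H| divides |G|
|G| = 50
Divisors of 50: 1, 2, 5, 10, 25, 50

Possible subgroup orders: {1, 2, 5, 10, 25, 50}


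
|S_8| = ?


|S_n| = n! (number of permutations of n symbols)
|S_8| = 8! = 40320

|S_8| = 40320


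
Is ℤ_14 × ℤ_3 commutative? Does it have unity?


Direct product ring; commutative with unity (1,1); but (1,0)·(0,1) = (0,0) gives zero divisors, so not an integral domain
Commutative: Yes
Integral domain: No
Has unity: Yes

ℤ_14 × ℤ_3: Commutative=Yes, Unity=Yes


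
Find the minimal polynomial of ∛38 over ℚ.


∛38 satisfies x³ - 38 = 0, irreducible over ℚ (no rational root; 38 is not a perfect cube)

Minimal polynomial: x³ - 38


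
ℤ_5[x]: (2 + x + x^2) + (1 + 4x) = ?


Add coefficients mod 5:
x^0: 2 + 1 = 3 (mod 5)
x^1: 1 + 4 = 0 (mod 5)
x^2: 1 + 0 = 1 (mod 5)
Result: 3 + x^2

f + g = 3 + x^2


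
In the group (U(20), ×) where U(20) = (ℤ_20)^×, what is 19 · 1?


Operation: multiplication mod 20
19 · 1 = (a × b) mod 20 with a = 19, b = 1

19 · 1 = 19


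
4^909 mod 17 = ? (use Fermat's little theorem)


Fermat's little theorem: if p is prime and gcd(a,p)=1, then a^(p-1) ≡ 1 (mod p)
p = 17 is prime, gcd(4,17) = 1
Reduce exponent: 909 mod 16 = 13
So 4^909 ≡ 4^13 (mod 17)
4^13 mod 17 = 4

4^909 ≡ 4 (mod 17)


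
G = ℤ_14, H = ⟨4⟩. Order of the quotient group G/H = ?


|⟨4⟩| = n / gcd(4, 14) = 14 / 2 = 7
H is normal (ℤ_14 is abelian).
|G/H| = |G| / |H| = 14 / 7 = 2

|G/H| = 2


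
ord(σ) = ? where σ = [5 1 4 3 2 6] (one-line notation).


Cycle decomposition: (1 5 2) (3 4)
Cycle lengths: 3, 2
Order = lcm(3, 2) = 6

ord(σ) = 6


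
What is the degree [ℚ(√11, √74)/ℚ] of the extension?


[ℚ(√11,√74):ℚ] = [ℚ(√11,√74):ℚ(√11)]·[ℚ(√11):ℚ] = 2·2 = 4

[ℚ(√11, √74)/ℚ] = 4


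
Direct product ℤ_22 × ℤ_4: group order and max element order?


|ℤ_22 × ℤ_4| = 22 × 4 = 88
Max element order = lcm(22,4) = 44
Cyclic? No (gcd=2)

|ℤ_22×ℤ_4| = 88, max element order = 44


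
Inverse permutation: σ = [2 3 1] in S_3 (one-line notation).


To find σ⁻¹, swap domain and range:
σ(1) = 2 → σ⁻¹(2) = 1
σ(2) = 3 → σ⁻¹(3) = 2
σ(3) = 1 → σ⁻¹(1) = 3

σ⁻¹ = [3 1 2]


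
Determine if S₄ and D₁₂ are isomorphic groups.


Comparing S₄ and D₁₂:
S₄ has trivial center; D₁₂ has center {e, r⁶}

No, S₄ ≇ D₁₂


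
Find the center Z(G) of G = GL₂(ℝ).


Z(G) = {g ∈ G | gx = xg for all x ∈ G}
Only scalar multiples of the identity commute with all invertible matrices

Z(GL₂(ℝ)) = {aI : a ∈ ℝ, a ≠ 0}


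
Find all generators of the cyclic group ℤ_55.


g generates ℤ_n iff gcd(g,n) = 1
Prime factors of 55: 5, 11
Generators are g ∈ {1,...,54} not divisible by any of these primes.
Generators: {1, 2, 3, 4, 6, 7, 8, 9, 12, 13, 14, 16, 17, 18, 19, 21, 23, 24, 26, 27, 28, 29, 31, 32, 34, 36, 37, 38, 39, 41, 42, 43, 46, 47, 48, 49, 51, 52, 53, 54}
Number of generators = φ(55) = 40

Generators of ℤ_55 = {1, 2, 3, 4, 6, 7, 8, 9, 12, 13, 14, 16, 17, 18, 19, 21, 23, 24, 26, 27, 28, 29, 31, 32, 34, 36, 37, 38, 39, 41, 42, 43, 46, 47, 48, 49, 51, 52, 53, 54}


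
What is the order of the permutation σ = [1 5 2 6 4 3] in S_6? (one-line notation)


Cycle decomposition: (2 5 4 6 3)
Cycle lengths: 5
Order = lcm(5) = 5

ord(σ) = 5


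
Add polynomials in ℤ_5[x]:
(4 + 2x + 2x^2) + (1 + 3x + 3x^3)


Add coefficients mod 5:
x^0: 4 + 1 = 0 (mod 5)
x^1: 2 + 3 = 0 (mod 5)
x^2: 2 + 0 = 2 (mod 5)
x^3: 0 + 3 = 3 (mod 5)
Result: 2x^2 + 3x^3

f + g = 2x^2 + 3x^3


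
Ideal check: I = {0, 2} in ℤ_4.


Check ideal conditions for I = {0, 2} in ℤ_4:
(1) I is an additive subgroup? Yes
(2) For r ∈ ℤ_4 and a ∈ I: r·a ∈ I? Yes

Yes, I is an ideal of ℤ_4


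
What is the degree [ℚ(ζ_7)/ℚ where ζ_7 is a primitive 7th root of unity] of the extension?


[ℚ(ζ_n):ℚ] = deg Φ_n(x) = φ(n). Here φ(7) = 6

[ℚ(ζ_7)/ℚ where ζ_7 is a primitive 7th root of unity] = 6


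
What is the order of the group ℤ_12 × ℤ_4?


|A × B| = |A| · |B|
|ℤ_12 × ℤ_4| = 12 × 4 = 48

|ℤ_12 × ℤ_4| = 48


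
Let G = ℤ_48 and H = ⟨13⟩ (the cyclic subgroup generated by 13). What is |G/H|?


|⟨13⟩| = n / gcd(13, 48) = 48 / 1 = 48
H is normal (ℤ_48 is abelian).
|G/H| = |G| / |H| = 48 / 48 = 1

|G/H| = 1


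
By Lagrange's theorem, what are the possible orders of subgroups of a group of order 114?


Lagrange's theorem: |H| divides |G|
|G| = 114
Divisors of 114: 1, 2, 3, 6, 19, 38, 57, 114

Possible subgroup orders: {1, 2, 3, 6, 19, 38, 57, 114}


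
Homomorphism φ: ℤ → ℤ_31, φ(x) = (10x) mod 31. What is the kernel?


Kernel = preimage of identity
ker(φ) = {x ∈ ℤ : 10x ≡ 0 (mod 31)}. gcd(10,31) = 1, so 10x ≡ 0 (mod 31) ⟺ x ≡ 0 (mod 31/1 = 31). Hence ker(φ) = 31ℤ

ker(φ) = 31ℤ


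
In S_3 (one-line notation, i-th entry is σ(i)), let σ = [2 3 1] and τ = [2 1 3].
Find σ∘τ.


σ∘τ: apply τ first, then σ
1 →τ 2 →σ 3
2 →τ 1 →σ 2
3 →τ 3 →σ 1

σ∘τ = [3 2 1]


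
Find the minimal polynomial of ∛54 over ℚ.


∛54 satisfies x³ - 54 = 0, irreducible over ℚ (no rational root; 54 is not a perfect cube)

Minimal polynomial: x³ - 54


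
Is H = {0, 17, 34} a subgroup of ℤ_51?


Subgroup test for H = {0, 17, 34} in (ℤ_51, +):
(1) 0 ∈ H? Yes
(2) Closure: for all a,b ∈ H, (a+b) mod 51 ∈ H? Yes
(3) Inverses: for all a ∈ H, -a mod 51 ∈ H? Yes

Yes, H is a subgroup of ℤ_51


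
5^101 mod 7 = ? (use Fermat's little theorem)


Fermat's little theorem: if p is prime and gcd(a,p)=1, then a^(p-1) ≡ 1 (mod p)
p = 7 is prime, gcd(5,7) = 1
Reduce exponent: 101 mod 6 = 5
So 5^101 ≡ 5^5 (mod 7)
5^5 mod 7 = 3

5^101 ≡ 3 (mod 7)


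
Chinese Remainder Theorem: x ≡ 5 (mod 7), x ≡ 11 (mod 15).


m₁ = 7, m₂ = 15, gcd = 1, so CRT applies. M = m₁·m₂ = 105
Let M₁ = M/m₁ = 15, M₂ = M/m₂ = 7
Find y₁ ≡ M₁⁻¹ (mod m₁): 15⁻¹ ≡ 1 (mod 7)
Find y₂ ≡ M₂⁻¹ (mod m₂): 7⁻¹ ≡ 13 (mod 15)
x = a₁·M₁·y₁ + a₂·M₂·y₂ = 5·15·1 + 11·7·13 = 1076
Reduce mod 105: x ≡ 26
Check: 26 mod 7 = 5 ✓, 26 mod 15 = 11 ✓

x ≡ 26 (mod 105)


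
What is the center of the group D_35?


Z(G) = {g ∈ G | gx = xg for all x ∈ G}
For odd n, Z(D_n) = {e}: no nontrivial rotation commutes with all reflections

Z(D_35) = {e}


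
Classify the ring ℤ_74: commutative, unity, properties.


ℤ_74 is a commutative ring with unity 1; 74 = 2×37 is composite, so 2·37 ≡ 0 gives zero divisors (not an integral domain)
Commutative: Yes
Integral domain: No
Has unity: Yes

ℤ_74: Commutative=Yes, Unity=Yes


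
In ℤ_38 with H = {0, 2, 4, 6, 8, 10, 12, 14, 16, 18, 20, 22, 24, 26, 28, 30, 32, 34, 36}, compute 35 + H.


35 + H = {35 + h (mod 38) : h ∈ H}
35+0=35, 35+2=37, 35+4=1, 35+6=3, 35+8=5, 35+10=7, 35+12=9, 35+14=11, 35+16=13, 35+18=15, 35+20=17, 35+22=19, 35+24=21, 35+26=23, 35+28=25, 35+30=27, 35+32=29, 35+34=31, 35+36=33
35 + H = {1, 3, 5, 7, 9, 11, 13, 15, 17, 19, 21, 23, 25, 27, 29, 31, 33, 35, 37} = 1 + H

35 + H = {1, 3, 5, 7, 9, 11, 13, 15, 17, 19, 21, 23, 25, 27, 29, 31, 33, 35, 37}


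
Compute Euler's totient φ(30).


φ(n) = count of k ∈ {1,...,n} with gcd(k,n)=1
Coprimes to 30: {1, 7, 11, 13, 17, 19, 23, 29}
Count: 8

φ(30) = 8


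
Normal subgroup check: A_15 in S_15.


H = A_15 in S_15
A_15 has index 2 in S_15, and every subgroup of index 2 is normal

Yes, normal subgroup


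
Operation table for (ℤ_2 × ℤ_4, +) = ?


Elements: {(0,0), (0,1), (0,2), (0,3), (1,0), (1,1), (1,2), (1,3)}
Operation: componentwise addition mod (2, 4)
Entry (a, b) = ((a₁+b₁) mod 2, (a₂+b₂) mod 4)

Cayley table:
      | (0,0) | (0,1) | (0,2) | (0,3) | (1,0) | (1,1) | (1,2) | (1,3)
(0,0) | (0,0) | (0,1) | (0,2) | (0,3) | (1,0) | (1,1) | (1,2) | (1,3)
(0,1) | (0,1) | (0,2) | (0,3) | (0,0) | (1,1) | (1,2) | (1,3) | (1,0)
(0,2) | (0,2) | (0,3) | (0,0) | (0,1) | (1,2) | (1,3) | (1,0) | (1,1)
(0,3) | (0,3) | (0,0) | (0,1) | (0,2) | (1,3) | (1,0) | (1,1) | (1,2)
(1,0) | (1,0) | (1,1) | (1,2) | (1,3) | (0,0) | (0,1) | (0,2) | (0,3)
(1,1) | (1,1) | (1,2) | (1,3) | (1,0) | (0,1) | (0,2) | (0,3) | (0,0)
(1,2) | (1,2) | (1,3) | (1,0) | (1,1) | (0,2) | (0,3) | (0,0) | (0,1)
(1,3) | (1,3) | (1,0) | (1,1) | (1,2) | (0,3) | (0,0) | (0,1) | (0,2)


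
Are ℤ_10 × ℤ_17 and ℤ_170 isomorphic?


Comparing ℤ_10 × ℤ_17 and ℤ_170:
gcd(10,17) = 1, so ℤ_10 × ℤ_17 ≅ ℤ_170 (CRT)

Yes, ℤ_10 × ℤ_17 ≅ ℤ_170


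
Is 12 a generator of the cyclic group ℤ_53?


g generates ℤ_n iff gcd(g, n) = 1
gcd(12, 53) = 1
Since gcd = 1, 12 is a generator.

Yes, 12 generates ℤ_53


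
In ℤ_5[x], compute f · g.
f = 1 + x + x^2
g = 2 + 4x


Expand and collect like terms; reduce coefficients mod 5:
x^0: 1·2 = 2 ≡ 2 (mod 5)
x^1: 1·4 + 1·2 = 6 ≡ 1 (mod 5)
x^2: 1·4 + 1·2 = 6 ≡ 1 (mod 5)
x^3: 1·4 = 4 ≡ 4 (mod 5)
Result: 2 + x + x^2 + 4x^3

f · g = 2 + x + x^2 + 4x^3


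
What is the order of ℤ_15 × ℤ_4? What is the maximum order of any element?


|ℤ_15 × ℤ_4| = 15 × 4 = 60
Max element order = lcm(15,4) = 60
Cyclic? Yes (gcd=1)

|ℤ_15×ℤ_4| = 60, max element order = 60


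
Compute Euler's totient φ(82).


Factor n: 82 = 2 × 41
φ(n) = n · ∏(1 - 1/p) over distinct primes p | n
φ(82) = 82 · (1 - 1/2) · (1 - 1/41) = 40

φ(82) = 40


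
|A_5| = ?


|A_n| = n!/2 (even permutations)
|A_5| = 5!/2 = 120/2 = 60

|A_5| = 60


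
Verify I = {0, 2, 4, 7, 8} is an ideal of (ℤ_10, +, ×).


Check ideal conditions for I = {0, 2, 4, 7, 8} in ℤ_10:
(1) I is an additive subgroup? No
(2) For r ∈ ℤ_10 and a ∈ I: r·a ∈ I? No  [counterexample: r=2, a=8, r·a mod 10 = 6 ∉ I]

No, I is not an ideal of ℤ_10


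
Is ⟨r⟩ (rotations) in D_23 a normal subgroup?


H = ⟨r⟩ (rotations) in D_23
The rotation subgroup ⟨r⟩ has index 2 in D_23, so it is normal

Yes, normal subgroup


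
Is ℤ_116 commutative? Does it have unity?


ℤ_116 is a commutative ring with unity 1; 116 = 2×58 is composite, so 2·58 ≡ 0 gives zero divisors (not an integral domain)
Commutative: Yes
Integral domain: No
Has unity: Yes

ℤ_116: Commutative=Yes, Unity=Yes


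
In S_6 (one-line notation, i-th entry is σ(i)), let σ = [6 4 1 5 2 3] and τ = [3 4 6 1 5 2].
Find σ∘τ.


σ∘τ: apply τ first, then σ
1 →τ 3 →σ 1
2 →τ 4 →σ 5
3 →τ 6 →σ 3
4 →τ 1 →σ 6
5 →τ 5 →σ 2
6 →τ 2 →σ 4

σ∘τ = [1 5 3 6 2 4]


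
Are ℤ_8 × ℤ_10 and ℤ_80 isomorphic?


Comparing ℤ_8 × ℤ_10 and ℤ_80:
gcd(8,10) = 2 ≠ 1. Max element order in ℤ_8×ℤ_10 is lcm(8,10) = 40 < 80, so it has no element of order 80

No, ℤ_8 × ℤ_10 ≇ ℤ_80


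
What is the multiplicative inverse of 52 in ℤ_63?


Use the extended Euclidean algorithm to write 1 = 52·s + 63·t; then s mod 63 is the inverse.
Euclidean algorithm:
  52 = 0·63 + 52
  63 = 1·52 + 11
  52 = 4·11 + 8
  11 = 1·8 + 3
  8 = 2·3 + 2
  3 = 1·2 + 1
  2 = 2·1 + 0
gcd(52,63) = 1
Back-substitution gives: 52·(-23) + 63·(19) = 1
So 52⁻¹ ≡ -23 ≡ 40 (mod 63)
Check: 52 × 40 = 2080 ≡ 1 (mod 63) ✓

52⁻¹ ≡ 40 (mod 63)


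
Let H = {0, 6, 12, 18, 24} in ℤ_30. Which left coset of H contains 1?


1 + H = {1 + h (mod 30) : h ∈ H}
1+0=1, 1+6=7, 1+12=13, 1+18=19, 1+24=25

1 + H = {1, 7, 13, 19, 25}


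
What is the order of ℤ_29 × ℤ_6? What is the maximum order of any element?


|ℤ_29 × ℤ_6| = 29 × 6 = 174
Max element order = lcm(29,6) = 174
Cyclic? Yes (gcd=1)

|ℤ_29×ℤ_6| = 174, max element order = 174


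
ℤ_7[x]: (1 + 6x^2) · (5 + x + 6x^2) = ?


Expand and collect like terms; reduce coefficients mod 7:
x^0: 1·5 = 5 ≡ 5 (mod 7)
x^1: 1·1 + 0·5 = 1 ≡ 1 (mod 7)
x^2: 1·6 + 0·1 + 6·5 = 36 ≡ 1 (mod 7)
x^3: 0·6 + 6·1 = 6 ≡ 6 (mod 7)
x^4: 6·6 = 36 ≡ 1 (mod 7)
Result: 5 + x + x^2 + 6x^3 + x^4

f · g = 5 + x + x^2 + 6x^3 + x^4


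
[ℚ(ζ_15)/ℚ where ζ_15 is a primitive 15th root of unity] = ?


[ℚ(ζ_n):ℚ] = deg Φ_n(x) = φ(n). Here φ(15) = 8

[ℚ(ζ_15)/ℚ where ζ_15 is a primitive 15th root of unity] = 8


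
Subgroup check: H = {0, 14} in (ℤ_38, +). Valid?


Subgroup test for H = {0, 14} in (ℤ_38, +):
(1) 0 ∈ H? Yes
(2) Closure: for all a,b ∈ H, (a+b) mod 38 ∈ H? No  [counterexample: 14 + 14 = 28 ∉ H]
(3) Inverses: for all a ∈ H, -a mod 38 ∈ H? No

No, H is not a subgroup of ℤ_38


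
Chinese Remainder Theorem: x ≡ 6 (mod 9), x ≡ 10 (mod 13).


m₁ = 9, m₂ = 13, gcd = 1, so CRT applies. M = m₁·m₂ = 117
Let M₁ = M/m₁ = 13, M₂ = M/m₂ = 9
Find y₁ ≡ M₁⁻¹ (mod m₁): 13⁻¹ ≡ 7 (mod 9)
Find y₂ ≡ M₂⁻¹ (mod m₂): 9⁻¹ ≡ 3 (mod 13)
x = a₁·M₁·y₁ + a₂·M₂·y₂ = 6·13·7 + 10·9·3 = 816
Reduce mod 117: x ≡ 114
Check: 114 mod 9 = 6 ✓, 114 mod 13 = 10 ✓

x ≡ 114 (mod 117)


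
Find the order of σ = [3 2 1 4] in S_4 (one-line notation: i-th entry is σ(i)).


Cycle decomposition: (1 3)
Cycle lengths: 2
Order = lcm(2) = 2

ord(σ) = 2


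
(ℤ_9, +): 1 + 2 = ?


Operation: addition mod 9
1 + 2 = (a + b) mod 9 with a = 1, b = 2

1 + 2 = 3


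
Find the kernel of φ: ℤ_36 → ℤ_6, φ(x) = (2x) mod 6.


Kernel = preimage of identity
ker(φ) = {x ∈ ℤ_36 : 2x ≡ 0 (mod 6)}. Since 6 | 36, φ is well-defined. The kernel is the cyclic subgroup ⟨3⟩ of ℤ_36 (order 12), i.e. {0, 3, 6, 9, 12, 15, 18, 21, 24, 27, 30, 33}

ker(φ) = {0, 3, 6, 9, 12, 15, 18, 21, 24, 27, 30, 33}


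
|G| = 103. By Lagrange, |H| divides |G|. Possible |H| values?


Lagrange's theorem: |H| divides |G|
|G| = 103
Divisors of 103: 1, 103

Possible subgroup orders: {1, 103}


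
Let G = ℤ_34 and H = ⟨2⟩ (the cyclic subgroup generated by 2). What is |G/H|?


|⟨2⟩| = n / gcd(2, 34) = 34 / 2 = 17
H is normal (ℤ_34 is abelian).
|G/H| = |G| / |H| = 34 / 17 = 2

|G/H| = 2


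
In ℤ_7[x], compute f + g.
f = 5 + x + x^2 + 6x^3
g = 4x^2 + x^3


Add coefficients mod 7:
x^0: 5 + 0 = 5 (mod 7)
x^1: 1 + 0 = 1 (mod 7)
x^2: 1 + 4 = 5 (mod 7)
x^3: 6 + 1 = 0 (mod 7)
Result: 5 + x + 5x^2

f + g = 5 + x + 5x^2


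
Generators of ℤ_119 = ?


g generates ℤ_n iff gcd(g,n) = 1
Prime factors of 119: 7, 17
Generators are g ∈ {1,...,118} not divisible by any of these primes.
Generators: {1, 2, 3, 4, 5, 6, 8, 9, 10, 11, 12, 13, 15, 16, 18, 19, 20, 22, 23, 24, 25, 26, 27, 29, 30, 31, 32, 33, 36, 37, 38, 39, 40, 41, 43, 44, 45, 46, 47, 48, 50, 52, 53, 54, 55, 57, 58, 59, 60, 61, 62, 64, 65, 66, 67, 69, 71, 72, 73, 74, 75, 76, 78, 79, 80, 81, 82, 83, 86, 87, 88, 89, 90, 92, 93, 94, 95, 96, 97, 99, 100, 101, 103, 104, 106, 107, 108, 109, 110, 111, 113, 114, 115, 116, 117, 118}
Number of generators = φ(119) = 96

Generators of ℤ_119 = {1, 2, 3, 4, 5, 6, 8, 9, 10, 11, 12, 13, 15, 16, 18, 19, 20, 22, 23, 24, 25, 26, 27, 29, 30, 31, 32, 33, 36, 37, 38, 39, 40, 41, 43, 44, 45, 46, 47, 48, 50, 52, 53, 54, 55, 57, 58, 59, 60, 61, 62, 64, 65, 66, 67, 69, 71, 72, 73, 74, 75, 76, 78, 79, 80, 81, 82, 83, 86, 87, 88, 89, 90, 92, 93, 94, 95, 96, 97, 99, 100, 101, 103, 104, 106, 107, 108, 109, 110, 111, 113, 114, 115, 116, 117, 118}


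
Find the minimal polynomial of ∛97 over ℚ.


∛97 satisfies x³ - 97 = 0, irreducible over ℚ (no rational root; 97 is not a perfect cube)

Minimal polynomial: x³ - 97


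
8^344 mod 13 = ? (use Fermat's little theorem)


Fermat's little theorem: if p is prime and gcd(a,p)=1, then a^(p-1) ≡ 1 (mod p)
p = 13 is prime, gcd(8,13) = 1
Reduce exponent: 344 mod 12 = 8
So 8^344 ≡ 8^8 (mod 13)
8^8 mod 13 = 1

8^344 ≡ 1 (mod 13)


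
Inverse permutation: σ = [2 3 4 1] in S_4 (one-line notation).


To find σ⁻¹, swap domain and range:
σ(1) = 2 → σ⁻¹(2) = 1
σ(2) = 3 → σ⁻¹(3) = 2
σ(3) = 4 → σ⁻¹(4) = 3
σ(4) = 1 → σ⁻¹(1) = 4

σ⁻¹ = [4 1 2 3]


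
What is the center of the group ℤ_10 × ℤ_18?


Z(G) = {g ∈ G | gx = xg for all x ∈ G}
Direct product of abelian groups is abelian, so Z(G) = G

Z(ℤ_10 × ℤ_18) = ℤ_10 × ℤ_18


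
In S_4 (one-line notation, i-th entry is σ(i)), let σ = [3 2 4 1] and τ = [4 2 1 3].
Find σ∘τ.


σ∘τ: apply τ first, then σ
1 →τ 4 →σ 1
2 →τ 2 →σ 2
3 →τ 1 →σ 3
4 →τ 3 →σ 4

σ∘τ = [1 2 3 4]


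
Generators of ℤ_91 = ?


g generates ℤ_n iff gcd(g,n) = 1
Prime factors of 91: 7, 13
Generators are g ∈ {1,...,90} not divisible by any of these primes.
Generators: {1, 2, 3, 4, 5, 6, 8, 9, 10, 11, 12, 15, 16, 17, 18, 19, 20, 22, 23, 24, 25, 27, 29, 30, 31, 32, 33, 34, 36, 37, 38, 40, 41, 43, 44, 45, 46, 47, 48, 50, 51, 53, 54, 55, 57, 58, 59, 60, 61, 62, 64, 66, 67, 68, 69, 71, 72, 73, 74, 75, 76, 79, 80, 81, 82, 83, 85, 86, 87, 88, 89, 90}
Number of generators = φ(91) = 72

Generators of ℤ_91 = {1, 2, 3, 4, 5, 6, 8, 9, 10, 11, 12, 15, 16, 17, 18, 19, 20, 22, 23, 24, 25, 27, 29, 30, 31, 32, 33, 34, 36, 37, 38, 40, 41, 43, 44, 45, 46, 47, 48, 50, 51, 53, 54, 55, 57, 58, 59, 60, 61, 62, 64, 66, 67, 68, 69, 71, 72, 73, 74, 75, 76, 79, 80, 81, 82, 83, 85, 86, 87, 88, 89, 90}


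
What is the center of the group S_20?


Z(G) = {g ∈ G | gx = xg for all x ∈ G}
S_n is non-abelian for n ≥ 3; Z(S_20) is trivial

Z(S_20) = {e}


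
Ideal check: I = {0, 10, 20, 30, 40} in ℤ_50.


Check ideal conditions for I = {0, 10, 20, 30, 40} in ℤ_50:
(1) I is an additive subgroup? Yes
(2) For r ∈ ℤ_50 and a ∈ I: r·a ∈ I? Yes

Yes, I is an ideal of ℤ_50


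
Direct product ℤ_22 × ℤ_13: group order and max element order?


|ℤ_22 × ℤ_13| = 22 × 13 = 286
Max element order = lcm(22,13) = 286
Cyclic? Yes (gcd=1)

|ℤ_22×ℤ_13| = 286, max element order = 286


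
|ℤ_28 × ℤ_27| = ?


|A × B| = |A| · |B|
|ℤ_28 × ℤ_27| = 28 × 27 = 756

|ℤ_28 × ℤ_27| = 756


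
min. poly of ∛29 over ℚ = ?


∛29 satisfies x³ - 29 = 0, irreducible over ℚ (no rational root; 29 is not a perfect cube)

Minimal polynomial: x³ - 29


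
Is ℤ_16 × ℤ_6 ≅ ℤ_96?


Comparing ℤ_16 × ℤ_6 and ℤ_96:
gcd(16,6) = 2 ≠ 1. Max element order in ℤ_16×ℤ_6 is lcm(16,6) = 48 < 96, so it has no element of order 96

No, ℤ_16 × ℤ_6 ≇ ℤ_96


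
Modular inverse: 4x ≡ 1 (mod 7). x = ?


Use the extended Euclidean algorithm to write 1 = 4·s + 7·t; then s mod 7 is the inverse.
Euclidean algorithm:
  4 = 0·7 + 4
  7 = 1·4 + 3
  4 = 1·3 + 1
  3 = 3·1 + 0
gcd(4,7) = 1
Back-substitution gives: 4·(2) + 7·(-1) = 1
So 4⁻¹ ≡ 2 ≡ 2 (mod 7)
Check: 4 × 2 = 8 ≡ 1 (mod 7) ✓

4⁻¹ ≡ 2 (mod 7)


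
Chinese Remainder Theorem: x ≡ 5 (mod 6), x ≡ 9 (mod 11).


m₁ = 6, m₂ = 11, gcd = 1, so CRT applies. M = m₁·m₂ = 66
Let M₁ = M/m₁ = 11, M₂ = M/m₂ = 6
Find y₁ ≡ M₁⁻¹ (mod m₁): 11⁻¹ ≡ 5 (mod 6)
Find y₂ ≡ M₂⁻¹ (mod m₂): 6⁻¹ ≡ 2 (mod 11)
x = a₁·M₁·y₁ + a₂·M₂·y₂ = 5·11·5 + 9·6·2 = 383
Reduce mod 66: x ≡ 53
Check: 53 mod 6 = 5 ✓, 53 mod 11 = 9 ✓

x ≡ 53 (mod 66)


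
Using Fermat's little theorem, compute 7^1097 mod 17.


Fermat's little theorem: if p is prime and gcd(a,p)=1, then a^(p-1) ≡ 1 (mod p)
p = 17 is prime, gcd(7,17) = 1
Reduce exponent: 1097 mod 16 = 9
So 7^1097 ≡ 7^9 (mod 17)
7^9 mod 17 = 10

7^1097 ≡ 10 (mod 17)


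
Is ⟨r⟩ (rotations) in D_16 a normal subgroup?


H = ⟨r⟩ (rotations) in D_16
The rotation subgroup ⟨r⟩ has index 2 in D_16, so it is normal

Yes, normal subgroup


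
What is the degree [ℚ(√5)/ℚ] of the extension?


√5 has minimal polynomial x² - 5 (irreducible over ℚ since 5 is squarefree)

[ℚ(√5)/ℚ] = 2


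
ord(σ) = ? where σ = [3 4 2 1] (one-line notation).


Cycle decomposition: (1 3 2 4)
Cycle lengths: 4
Order = lcm(4) = 4

ord(σ) = 4


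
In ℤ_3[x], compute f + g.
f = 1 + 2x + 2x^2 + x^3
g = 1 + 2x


Add coefficients mod 3:
x^0: 1 + 1 = 2 (mod 3)
x^1: 2 + 2 = 1 (mod 3)
x^2: 2 + 0 = 2 (mod 3)
x^3: 1 + 0 = 1 (mod 3)
Result: 2 + x + 2x^2 + x^3

f + g = 2 + x + 2x^2 + x^3


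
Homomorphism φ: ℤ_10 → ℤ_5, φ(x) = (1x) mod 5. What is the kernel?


Kernel = preimage of identity
ker(φ) = {x ∈ ℤ_10 : 1x ≡ 0 (mod 5)}. Since 5 | 10, φ is well-defined. The kernel is the cyclic subgroup ⟨5⟩ of ℤ_10 (order 2), i.e. {0, 5}

ker(φ) = {0, 5}


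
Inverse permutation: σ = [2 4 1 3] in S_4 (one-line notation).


To find σ⁻¹, swap domain and range:
σ(1) = 2 → σ⁻¹(2) = 1
σ(2) = 4 → σ⁻¹(4) = 2
σ(3) = 1 → σ⁻¹(1) = 3
σ(4) = 3 → σ⁻¹(3) = 4

σ⁻¹ = [3 1 4 2]


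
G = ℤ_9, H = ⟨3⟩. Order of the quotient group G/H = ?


|⟨3⟩| = n / gcd(3, 9) = 9 / 3 = 3
H is normal (ℤ_9 is abelian).
|G/H| = |G| / |H| = 9 / 3 = 3

|G/H| = 3


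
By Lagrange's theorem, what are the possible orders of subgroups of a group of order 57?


Lagrange's theorem: |H| divides |G|
|G| = 57
Divisors of 57: 1, 3, 19, 57

Possible subgroup orders: {1, 3, 19, 57}


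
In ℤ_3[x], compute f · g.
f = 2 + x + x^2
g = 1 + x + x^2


Expand and collect like terms; reduce coefficients mod 3:
x^0: 2·1 = 2 ≡ 2 (mod 3)
x^1: 2·1 + 1·1 = 3 ≡ 0 (mod 3)
x^2: 2·1 + 1·1 + 1·1 = 4 ≡ 1 (mod 3)
x^3: 1·1 + 1·1 = 2 ≡ 2 (mod 3)
x^4: 1·1 = 1 ≡ 1 (mod 3)
Result: 2 + x^2 + 2x^3 + x^4

f · g = 2 + x^2 + 2x^3 + x^4


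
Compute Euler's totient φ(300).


Factor n: 300 = 2^2 × 3 × 5^2
φ(n) = n · ∏(1 - 1/p) over distinct primes p | n
φ(300) = 300 · (1 - 1/2) · (1 - 1/3) · (1 - 1/5) = 80

φ(300) = 80


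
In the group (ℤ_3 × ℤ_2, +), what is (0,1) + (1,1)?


Operation: componentwise addition mod (3, 2)
(0,1) + (1,1) = ((a₁+b₁) mod 3, (a₂+b₂) mod 2) with a = (0,1), b = (1,1)

(0,1) + (1,1) = (1,0)


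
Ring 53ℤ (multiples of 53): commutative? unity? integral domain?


53ℤ is a commutative ring under +,× but has no multiplicative identity (1 ∉ 53ℤ); it has no zero divisors, but without unity it is not an integral domain
Commutative: Yes
Integral domain: No
Has unity: No

53ℤ (multiples of 53): Commutative=Yes, Unity=No


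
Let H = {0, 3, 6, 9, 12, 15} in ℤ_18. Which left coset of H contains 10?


10 + H = {10 + h (mod 18) : h ∈ H}
10+0=10, 10+3=13, 10+6=16, 10+9=1, 10+12=4, 10+15=7
10 + H = {1, 4, 7, 10, 13, 16} = 1 + H

10 + H = {1, 4, 7, 10, 13, 16}


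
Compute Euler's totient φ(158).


Factor n: 158 = 2 × 79
φ(n) = n · ∏(1 - 1/p) over distinct primes p | n
φ(158) = 158 · (1 - 1/2) · (1 - 1/79) = 78

φ(158) = 78


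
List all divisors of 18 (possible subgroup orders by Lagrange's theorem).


Lagrange's theorem: |H| divides |G|
|G| = 18
Divisors of 18: 1, 2, 3, 6, 9, 18

Possible subgroup orders: {1, 2, 3, 6, 9, 18}


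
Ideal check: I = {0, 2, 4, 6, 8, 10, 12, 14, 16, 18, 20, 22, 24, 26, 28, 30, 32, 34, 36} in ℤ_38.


Check ideal conditions for I = {0, 2, 4, 6, 8, 10, 12, 14, 16, 18, 20, 22, 24, 26, 28, 30, 32, 34, 36} in ℤ_38:
(1) I is an additive subgroup? Yes
(2) For r ∈ ℤ_38 and a ∈ I: r·a ∈ I? Yes

Yes, I is an ideal of ℤ_38


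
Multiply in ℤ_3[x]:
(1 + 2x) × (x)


Expand and collect like terms; reduce coefficients mod 3:
x^0: 1·0 = 0 ≡ 0 (mod 3)
x^1: 1·1 + 2·0 = 1 ≡ 1 (mod 3)
x^2: 2·1 = 2 ≡ 2 (mod 3)
Result: x + 2x^2

f · g = x + 2x^2


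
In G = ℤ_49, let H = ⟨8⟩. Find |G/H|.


|⟨8⟩| = n / gcd(8, 49) = 49 / 1 = 49
H is normal (ℤ_49 is abelian).
|G/H| = |G| / |H| = 49 / 49 = 1

|G/H| = 1


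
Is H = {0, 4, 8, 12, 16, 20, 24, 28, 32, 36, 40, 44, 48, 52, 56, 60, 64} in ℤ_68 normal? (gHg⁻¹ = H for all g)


H = {0, 4, 8, 12, 16, 20, 24, 28, 32, 36, 40, 44, 48, 52, 56, 60, 64} in ℤ_68
ℤ_68 is abelian; every subgroup of an abelian group is normal

Yes, normal subgroup


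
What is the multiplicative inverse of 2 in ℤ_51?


Use the extended Euclidean algorithm to write 1 = 2·s + 51·t; then s mod 51 is the inverse.
Euclidean algorithm:
  2 = 0·51 + 2
  51 = 25·2 + 1
  2 = 2·1 + 0
gcd(2,51) = 1
Back-substitution gives: 2·(-25) + 51·(1) = 1
So 2⁻¹ ≡ -25 ≡ 26 (mod 51)
Check: 2 × 26 = 52 ≡ 1 (mod 51) ✓

2⁻¹ ≡ 26 (mod 51)


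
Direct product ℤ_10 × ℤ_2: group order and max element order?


|ℤ_10 × ℤ_2| = 10 × 2 = 20
Max element order = lcm(10,2) = 10
Cyclic? No (gcd=2)

|ℤ_10×ℤ_2| = 20, max element order = 10


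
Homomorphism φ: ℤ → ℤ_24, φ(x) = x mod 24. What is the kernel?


Kernel = preimage of identity
ker(φ) = {x ∈ ℤ : x ≡ 0 (mod 24)} = 24ℤ = {0, ±24, ±48, ...}

ker(φ) = 24ℤ


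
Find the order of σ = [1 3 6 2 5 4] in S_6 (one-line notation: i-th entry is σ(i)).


Cycle decomposition: (2 3 6 4)
Cycle lengths: 4
Order = lcm(4) = 4

ord(σ) = 4


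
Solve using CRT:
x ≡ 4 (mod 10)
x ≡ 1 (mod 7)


m₁ = 10, m₂ = 7, gcd = 1, so CRT applies. M = m₁·m₂ = 70
Let M₁ = M/m₁ = 7, M₂ = M/m₂ = 10
Find y₁ ≡ M₁⁻¹ (mod m₁): 7⁻¹ ≡ 3 (mod 10)
Find y₂ ≡ M₂⁻¹ (mod m₂): 10⁻¹ ≡ 5 (mod 7)
x = a₁·M₁·y₁ + a₂·M₂·y₂ = 4·7·3 + 1·10·5 = 134
Reduce mod 70: x ≡ 64
Check: 64 mod 10 = 4 ✓, 64 mod 7 = 1 ✓

x ≡ 64 (mod 70)


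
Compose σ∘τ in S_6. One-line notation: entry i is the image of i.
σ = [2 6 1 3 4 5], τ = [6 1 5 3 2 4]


σ∘τ: apply τ first, then σ
1 →τ 6 →σ 5
2 →τ 1 →σ 2
3 →τ 5 →σ 4
4 →τ 3 →σ 1
5 →τ 2 →σ 6
6 →τ 4 →σ 3

σ∘τ = [5 2 4 1 6 3]


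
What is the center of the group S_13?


Z(G) = {g ∈ G | gx = xg for all x ∈ G}
S_n is non-abelian for n ≥ 3; Z(S_13) is trivial

Z(S_13) = {e}


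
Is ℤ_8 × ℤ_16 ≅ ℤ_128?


Comparing ℤ_8 × ℤ_16 and ℤ_128:
gcd(8,16) = 8 ≠ 1. Max element order in ℤ_8×ℤ_16 is lcm(8,16) = 16 < 128, so it has no element of order 128

No, ℤ_8 × ℤ_16 ≇ ℤ_128


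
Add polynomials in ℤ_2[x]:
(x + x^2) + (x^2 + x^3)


Add coefficients mod 2:
x^0: 0 + 0 = 0 (mod 2)
x^1: 1 + 0 = 1 (mod 2)
x^2: 1 + 1 = 0 (mod 2)
x^3: 0 + 1 = 1 (mod 2)
Result: x + x^3

f + g = x + x^3


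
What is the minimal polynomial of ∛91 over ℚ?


∛91 satisfies x³ - 91 = 0, irreducible over ℚ (no rational root; 91 is not a perfect cube)

Minimal polynomial: x³ - 91


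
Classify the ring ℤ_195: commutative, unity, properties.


ℤ_195 is a commutative ring with unity 1; 195 = 3×65 is composite, so 3·65 ≡ 0 gives zero divisors (not an integral domain)
Commutative: Yes
Integral domain: No
Has unity: Yes

ℤ_195: Commutative=Yes, Unity=Yes


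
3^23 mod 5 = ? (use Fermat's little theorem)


Fermat's little theorem: if p is prime and gcd(a,p)=1, then a^(p-1) ≡ 1 (mod p)
p = 5 is prime, gcd(3,5) = 1
Reduce exponent: 23 mod 4 = 3
So 3^23 ≡ 3^3 (mod 5)
3^3 mod 5 = 2

3^23 ≡ 2 (mod 5)


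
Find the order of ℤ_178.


ℤ_n has n elements.

|ℤ_178| = 178


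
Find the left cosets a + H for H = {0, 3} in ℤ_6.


H = {0, 3}, |H| = 2
Number of cosets = |G|/|H| = 6/2 = 3
0 + H = {0, 3}
1 + H = {1, 4}
2 + H = {2, 5}

Cosets: 0+H={0,3}; 1+H={1,4}; 2+H={2,5}


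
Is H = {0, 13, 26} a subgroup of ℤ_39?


Subgroup test for H = {0, 13, 26} in (ℤ_39, +):
(1) 0 ∈ H? Yes
(2) Closure: for all a,b ∈ H, (a+b) mod 39 ∈ H? Yes
(3) Inverses: for all a ∈ H, -a mod 39 ∈ H? Yes

Yes, H is a subgroup of ℤ_39


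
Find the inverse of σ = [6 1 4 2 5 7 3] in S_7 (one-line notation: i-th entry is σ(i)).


To find σ⁻¹, swap domain and range:
σ(1) = 6 → σ⁻¹(6) = 1
σ(2) = 1 → σ⁻¹(1) = 2
σ(3) = 4 → σ⁻¹(4) = 3
σ(4) = 2 → σ⁻¹(2) = 4
σ(5) = 5 → σ⁻¹(5) = 5
σ(6) = 7 → σ⁻¹(7) = 6
σ(7) = 3 → σ⁻¹(3) = 7

σ⁻¹ = [2 4 7 3 5 1 6]


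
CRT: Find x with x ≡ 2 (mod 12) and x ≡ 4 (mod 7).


m₁ = 12, m₂ = 7, gcd = 1, so CRT applies. M = m₁·m₂ = 84
Let M₁ = M/m₁ = 7, M₂ = M/m₂ = 12
Find y₁ ≡ M₁⁻¹ (mod m₁): 7⁻¹ ≡ 7 (mod 12)
Find y₂ ≡ M₂⁻¹ (mod m₂): 12⁻¹ ≡ 3 (mod 7)
x = a₁·M₁·y₁ + a₂·M₂·y₂ = 2·7·7 + 4·12·3 = 242
Reduce mod 84: x ≡ 74
Check: 74 mod 12 = 2 ✓, 74 mod 7 = 4 ✓

x ≡ 74 (mod 84)


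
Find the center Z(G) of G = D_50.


Z(G) = {g ∈ G | gx = xg for all x ∈ G}
For even n, Z(D_n) = {e, r^(n/2)}: the 180° rotation r^25 commutes with every reflection and rotation

Z(D_50) = {e, r^25}


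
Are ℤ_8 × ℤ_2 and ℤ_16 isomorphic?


Comparing ℤ_8 × ℤ_2 and ℤ_16:
gcd(8,2) = 2 ≠ 1. Max element order in ℤ_8×ℤ_2 is lcm(8,2) = 8 < 16, so it has no element of order 16

No, ℤ_8 × ℤ_2 ≇ ℤ_16


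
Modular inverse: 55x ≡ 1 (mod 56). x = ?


Use the extended Euclidean algorithm to write 1 = 55·s + 56·t; then s mod 56 is the inverse.
Euclidean algorithm:
  55 = 0·56 + 55
  56 = 1·55 + 1
  55 = 55·1 + 0
gcd(55,56) = 1
Back-substitution gives: 55·(-1) + 56·(1) = 1
So 55⁻¹ ≡ -1 ≡ 55 (mod 56)
Check: 55 × 55 = 3025 ≡ 1 (mod 56) ✓

55⁻¹ ≡ 55 (mod 56)


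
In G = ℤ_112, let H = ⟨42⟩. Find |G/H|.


|⟨42⟩| = n / gcd(42, 112) = 112 / 14 = 8
H is normal (ℤ_112 is abelian).
|G/H| = |G| / |H| = 112 / 8 = 14

|G/H| = 14


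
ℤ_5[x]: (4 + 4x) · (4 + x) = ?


Expand and collect like terms; reduce coefficients mod 5:
x^0: 4·4 = 16 ≡ 1 (mod 5)
x^1: 4·1 + 4·4 = 20 ≡ 0 (mod 5)
x^2: 4·1 = 4 ≡ 4 (mod 5)
Result: 1 + 4x^2

f · g = 1 + 4x^2


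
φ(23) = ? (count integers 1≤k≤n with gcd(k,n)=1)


φ(n) = count of k ∈ {1,...,n} with gcd(k,n)=1
Coprimes to 23: {1, 2, 3, 4, 5, 6, 7, 8, 9, 10, 11, 12, 13, 14, 15, 16, 17, 18, 19, 20, 21, 22}
Count: 22

φ(23) = 22


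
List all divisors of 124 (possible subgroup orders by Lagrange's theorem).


Lagrange's theorem: |H| divides |G|
|G| = 124
Divisors of 124: 1, 2, 4, 31, 62, 124

Possible subgroup orders: {1, 2, 4, 31, 62, 124}


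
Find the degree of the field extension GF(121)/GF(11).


GF(121) = GF(11^2), so the extension degree is 2

[GF(121)/GF(11)] = 2


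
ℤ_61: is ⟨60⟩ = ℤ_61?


g generates ℤ_n iff gcd(g, n) = 1
gcd(60, 61) = 1
Since gcd = 1, 60 is a generator.

Yes, 60 generates ℤ_61


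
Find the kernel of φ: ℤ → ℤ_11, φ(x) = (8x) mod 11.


Kernel = preimage of identity
ker(φ) = {x ∈ ℤ : 8x ≡ 0 (mod 11)}. gcd(8,11) = 1, so 8x ≡ 0 (mod 11) ⟺ x ≡ 0 (mod 11/1 = 11). Hence ker(φ) = 11ℤ

ker(φ) = 11ℤ


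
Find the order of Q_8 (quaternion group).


Q_8 = {±1, ±i, ±j, ±k}
|Q_8| = 8

|Q_8 (quaternion group)| = 8


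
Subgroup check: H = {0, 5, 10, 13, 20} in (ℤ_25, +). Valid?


Subgroup test for H = {0, 5, 10, 13, 20} in (ℤ_25, +):
(1) 0 ∈ H? Yes
(2) Closure: for all a,b ∈ H, (a+b) mod 25 ∈ H? No  [counterexample: 5 + 10 = 15 ∉ H]
(3) Inverses: for all a ∈ H, -a mod 25 ∈ H? No

No, H is not a subgroup of ℤ_25


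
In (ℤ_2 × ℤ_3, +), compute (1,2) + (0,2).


Operation: componentwise addition mod (2, 3)
(1,2) + (0,2) = ((a₁+b₁) mod 2, (a₂+b₂) mod 3) with a = (1,2), b = (0,2)

(1,2) + (0,2) = (1,1)


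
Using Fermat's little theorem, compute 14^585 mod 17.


Fermat's little theorem: if p is prime and gcd(a,p)=1, then a^(p-1) ≡ 1 (mod p)
p = 17 is prime, gcd(14,17) = 1
Reduce exponent: 585 mod 16 = 9
So 14^585 ≡ 14^9 (mod 17)
14^9 mod 17 = 3

14^585 ≡ 3 (mod 17)


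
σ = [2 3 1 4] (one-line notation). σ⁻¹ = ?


To find σ⁻¹, swap domain and range:
σ(1) = 2 → σ⁻¹(2) = 1
σ(2) = 3 → σ⁻¹(3) = 2
σ(3) = 1 → σ⁻¹(1) = 3
σ(4) = 4 → σ⁻¹(4) = 4

σ⁻¹ = [3 1 2 4]


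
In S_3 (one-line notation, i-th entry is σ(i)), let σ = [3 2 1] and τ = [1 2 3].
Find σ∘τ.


σ∘τ: apply τ first, then σ
1 →τ 1 →σ 3
2 →τ 2 →σ 2
3 →τ 3 →σ 1

σ∘τ = [3 2 1]


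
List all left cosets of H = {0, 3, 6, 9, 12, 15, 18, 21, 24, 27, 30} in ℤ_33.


H = {0, 3, 6, 9, 12, 15, 18, 21, 24, 27, 30}, |H| = 11
Number of cosets = |G|/|H| = 33/11 = 3
0 + H = {0, 3, 6, 9, 12, 15, 18, 21, 24, 27, 30}
1 + H = {1, 4, 7, 10, 13, 16, 19, 22, 25, 28, 31}
2 + H = {2, 5, 8, 11, 14, 17, 20, 23, 26, 29, 32}

Cosets: 0+H={0,3,6,9,12,15,18,21,24,27,30}; 1+H={1,4,7,10,13,16,19,22,25,28,31}; 2+H={2,5,8,11,14,17,20,23,26,29,32}


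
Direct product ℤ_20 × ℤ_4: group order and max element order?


|ℤ_20 × ℤ_4| = 20 × 4 = 80
Max element order = lcm(20,4) = 20
Cyclic? No (gcd=4)

|ℤ_20×ℤ_4| = 80, max element order = 20


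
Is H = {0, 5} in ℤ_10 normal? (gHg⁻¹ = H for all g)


H = {0, 5} in ℤ_10
ℤ_10 is abelian; every subgroup of an abelian group is normal

Yes, normal subgroup


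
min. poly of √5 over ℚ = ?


√5 satisfies x² - 5 = 0, irreducible over ℚ since 5 is squarefree

Minimal polynomial: x² - 5


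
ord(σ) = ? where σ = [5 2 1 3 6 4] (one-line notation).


Cycle decomposition: (1 5 6 4 3)
Cycle lengths: 5
Order = lcm(5) = 5

ord(σ) = 5


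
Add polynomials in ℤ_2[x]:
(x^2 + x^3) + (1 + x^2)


Add coefficients mod 2:
x^0: 0 + 1 = 1 (mod 2)
x^1: 0 + 0 = 0 (mod 2)
x^2: 1 + 1 = 0 (mod 2)
x^3: 1 + 0 = 1 (mod 2)
Result: 1 + x^3

f + g = 1 + x^3


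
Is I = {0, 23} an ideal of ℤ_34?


Check ideal conditions for I = {0, 23} in ℤ_34:
(1) I is an additive subgroup? No
(2) For r ∈ ℤ_34 and a ∈ I: r·a ∈ I? No  [counterexample: r=2, a=23, r·a mod 34 = 12 ∉ I]

No, I is not an ideal of ℤ_34


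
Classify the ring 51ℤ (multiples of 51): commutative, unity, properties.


51ℤ is a commutative ring under +,× but has no multiplicative identity (1 ∉ 51ℤ); it has no zero divisors, but without unity it is not an integral domain
Commutative: Yes
Integral domain: No
Has unity: No

51ℤ (multiples of 51): Commutative=Yes, Unity=No


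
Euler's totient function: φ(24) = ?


φ(n) = count of k ∈ {1,...,n} with gcd(k,n)=1
Coprimes to 24: {1, 5, 7, 11, 13, 17, 19, 23}
Count: 8

φ(24) = 8


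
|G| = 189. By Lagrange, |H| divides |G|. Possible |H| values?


Lagrange's theorem: |H| divides |G|
|G| = 189
Divisors of 189: 1, 3, 7, 9, 21, 27, 63, 189

Possible subgroup orders: {1, 3, 7, 9, 21, 27, 63, 189}


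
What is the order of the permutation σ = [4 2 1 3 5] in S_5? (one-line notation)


Cycle decomposition: (1 4 3)
Cycle lengths: 3
Order = lcm(3) = 3

ord(σ) = 3


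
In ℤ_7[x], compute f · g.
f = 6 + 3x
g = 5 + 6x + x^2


Expand and collect like terms; reduce coefficients mod 7:
x^0: 6·5 = 30 ≡ 2 (mod 7)
x^1: 6·6 + 3·5 = 51 ≡ 2 (mod 7)
x^2: 6·1 + 3·6 = 24 ≡ 3 (mod 7)
x^3: 3·1 = 3 ≡ 3 (mod 7)
Result: 2 + 2x + 3x^2 + 3x^3

f · g = 2 + 2x + 3x^2 + 3x^3


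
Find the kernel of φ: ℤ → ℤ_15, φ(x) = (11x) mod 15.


Kernel = preimage of identity
ker(φ) = {x ∈ ℤ : 11x ≡ 0 (mod 15)}. gcd(11,15) = 1, so 11x ≡ 0 (mod 15) ⟺ x ≡ 0 (mod 15/1 = 15). Hence ker(φ) = 15ℤ

ker(φ) = 15ℤ


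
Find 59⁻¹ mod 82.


Use the extended Euclidean algorithm to write 1 = 59·s + 82·t; then s mod 82 is the inverse.
Euclidean algorithm:
  59 = 0·82 + 59
  82 = 1·59 + 23
  59 = 2·23 + 13
  23 = 1·13 + 10
  13 = 1·10 + 3
  10 = 3·3 + 1
  3 = 3·1 + 0
gcd(59,82) = 1
Back-substitution gives: 59·(-25) + 82·(18) = 1
So 59⁻¹ ≡ -25 ≡ 57 (mod 82)
Check: 59 × 57 = 3363 ≡ 1 (mod 82) ✓

59⁻¹ ≡ 57 (mod 82)
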